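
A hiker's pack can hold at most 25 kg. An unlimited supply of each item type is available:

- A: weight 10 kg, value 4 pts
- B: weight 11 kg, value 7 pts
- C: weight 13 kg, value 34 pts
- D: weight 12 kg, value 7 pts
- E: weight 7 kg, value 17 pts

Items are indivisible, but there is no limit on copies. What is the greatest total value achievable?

Best value-per-unit is C at 34/13; filling with it alone gives 1×34 = 34.
Optimal mix: 1×C + 1×E → weight 20, value 51.

51 pts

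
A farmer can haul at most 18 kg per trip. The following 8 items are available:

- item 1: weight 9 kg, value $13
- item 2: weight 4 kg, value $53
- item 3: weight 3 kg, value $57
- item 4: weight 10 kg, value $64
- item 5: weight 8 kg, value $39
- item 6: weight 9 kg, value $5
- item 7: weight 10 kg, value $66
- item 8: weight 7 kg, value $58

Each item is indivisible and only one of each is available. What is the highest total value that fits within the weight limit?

Check high-value combinations within 18 kg:
- item 2+item 3+item 7: weight 4+3+10=17, value 53+57+66=176
- item 2+item 3+item 4: weight 4+3+10=17, value 53+57+64=174
- item 2+item 3+item 8: weight 4+3+7=14, value 53+57+58=168
- item 3+item 5+item 8: weight 3+8+7=18, value 57+39+58=154
Best: $176.

$176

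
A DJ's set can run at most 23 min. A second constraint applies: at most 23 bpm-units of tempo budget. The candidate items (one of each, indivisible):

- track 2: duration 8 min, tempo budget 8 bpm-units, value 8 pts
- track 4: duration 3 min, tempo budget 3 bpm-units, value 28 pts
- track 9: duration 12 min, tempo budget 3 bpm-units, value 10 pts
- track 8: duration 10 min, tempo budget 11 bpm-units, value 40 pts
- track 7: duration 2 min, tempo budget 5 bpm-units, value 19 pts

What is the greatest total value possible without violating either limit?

Feasible sets respecting both limits:
- track 4+track 8+track 7: duration 15, tempo budget 19, value 87
- track 2+track 4+track 8: duration 21, tempo budget 22, value 76
- track 4+track 8: duration 13, tempo budget 14, value 68
- track 8+track 7: duration 12, tempo budget 16, value 59
Best: 87 pts.

87 pts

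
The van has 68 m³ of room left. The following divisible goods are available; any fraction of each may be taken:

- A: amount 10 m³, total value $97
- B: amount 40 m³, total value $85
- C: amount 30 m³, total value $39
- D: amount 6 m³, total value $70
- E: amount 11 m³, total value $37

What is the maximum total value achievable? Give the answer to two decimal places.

Take in order of value per unit:
- D (70/6 per unit): all 6 → value 70, running total 70.00
- A (97/10 per unit): all 10 → value 97, running total 167.00
- E (37/11 per unit): all 11 → value 37, running total 204.00
- B (85/40 per unit): all 40 → value 85, running total 289.00
- C (39/30 per unit): 1 of 30 → value 1×39/30 = 1.3000, running total 290.30
Total 290.30.

290.30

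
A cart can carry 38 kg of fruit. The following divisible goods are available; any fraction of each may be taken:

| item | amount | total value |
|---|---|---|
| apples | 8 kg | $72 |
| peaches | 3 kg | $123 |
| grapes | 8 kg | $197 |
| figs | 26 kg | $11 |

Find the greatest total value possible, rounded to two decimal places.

Take in order of value per unit:
- peaches (123/3 per unit): all 3 → value 123, running total 123.00
- grapes (197/8 per unit): all 8 → value 197, running total 320.00
- apples (72/8 per unit): all 8 → value 72, running total 392.00
- figs (11/26 per unit): 19 of 26 → value 19×11/26 = 8.0385, running total 400.04
Total 400.04.

400.04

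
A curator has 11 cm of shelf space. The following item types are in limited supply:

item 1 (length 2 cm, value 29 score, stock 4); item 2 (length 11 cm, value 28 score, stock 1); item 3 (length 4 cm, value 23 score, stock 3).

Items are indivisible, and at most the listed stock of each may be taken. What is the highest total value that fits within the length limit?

Top feasible selections:
- 4×item 1: length 8, value 116
- 3×item 1 + 1×item 3: length 10, value 110
- 3×item 1: length 6, value 87
- 2×item 1 + 1×item 3: length 8, value 81
Best: 116 score.

116 score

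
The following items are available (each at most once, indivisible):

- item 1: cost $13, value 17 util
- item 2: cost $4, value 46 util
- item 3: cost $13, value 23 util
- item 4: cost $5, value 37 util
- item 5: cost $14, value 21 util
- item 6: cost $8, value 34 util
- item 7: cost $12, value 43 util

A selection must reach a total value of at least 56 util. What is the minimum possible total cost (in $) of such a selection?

9

Subsets with value ≥ 56, sorted by total cost:
- item 2+item 4: cost 9, value 83
- item 2+item 6: cost 12, value 80
Minimum cost: 9 $.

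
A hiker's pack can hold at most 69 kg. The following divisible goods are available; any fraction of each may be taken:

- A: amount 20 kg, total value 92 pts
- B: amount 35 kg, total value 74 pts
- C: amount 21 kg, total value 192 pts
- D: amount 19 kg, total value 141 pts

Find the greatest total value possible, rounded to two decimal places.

444.03

Take in order of value per unit:
- C (192/21 per unit): all 21 → value 192, running total 192.00
- D (141/19 per unit): all 19 → value 141, running total 333.00
- A (92/20 per unit): all 20 → value 92, running total 425.00
- B (74/35 per unit): 9 of 35 → value 9×74/35 = 19.0286, running total 444.03
Total 444.03.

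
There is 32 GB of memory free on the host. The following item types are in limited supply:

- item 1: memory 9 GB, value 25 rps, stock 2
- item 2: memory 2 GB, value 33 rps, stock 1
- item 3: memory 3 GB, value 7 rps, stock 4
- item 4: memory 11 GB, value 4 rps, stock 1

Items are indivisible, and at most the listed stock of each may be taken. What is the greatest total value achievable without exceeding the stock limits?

111 rps

Best selections within memory 32 and stock limits:
- 2×item 1 + 1×item 2 + 4×item 3: memory 32, value 111
- 2×item 1 + 1×item 2 + 3×item 3: memory 29, value 104
- 2×item 1 + 1×item 2 + 2×item 3: memory 26, value 97
Best: 111 rps.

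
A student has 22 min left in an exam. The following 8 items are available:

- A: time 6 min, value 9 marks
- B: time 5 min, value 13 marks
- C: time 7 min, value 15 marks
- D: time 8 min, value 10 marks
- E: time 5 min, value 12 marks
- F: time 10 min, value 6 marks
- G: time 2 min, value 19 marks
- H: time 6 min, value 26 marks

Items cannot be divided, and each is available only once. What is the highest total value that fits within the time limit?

73 marks

Check high-value combinations within 22 min:
- B+C+G+H: time 5+7+2+6=20, value 13+15+19+26=73
- C+E+G+H: time 7+5+2+6=20, value 15+12+19+26=72
- B+E+G+H: time 5+5+2+6=18, value 13+12+19+26=70
- A+C+G+H: time 6+7+2+6=21, value 9+15+19+26=69
Best: 73 marks.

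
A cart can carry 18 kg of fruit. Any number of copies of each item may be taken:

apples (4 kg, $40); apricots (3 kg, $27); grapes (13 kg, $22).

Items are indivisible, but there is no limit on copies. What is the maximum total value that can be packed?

$174

Best value-per-unit is apples at 40/4; filling with it alone gives 4×40 = 160.
Optimal mix: 3×apples + 2×apricots → weight 18, value 174.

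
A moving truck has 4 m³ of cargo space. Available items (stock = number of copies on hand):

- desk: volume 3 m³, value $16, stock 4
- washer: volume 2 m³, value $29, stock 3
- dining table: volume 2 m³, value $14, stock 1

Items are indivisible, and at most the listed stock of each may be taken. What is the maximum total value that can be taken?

Best selections within volume 4 and stock limits:
- 2×washer: volume 4, value 58
- 1×washer + 1×dining table: volume 4, value 43
- 1×washer: volume 2, value 29
- 1×desk: volume 3, value 16
Best: $58.

$58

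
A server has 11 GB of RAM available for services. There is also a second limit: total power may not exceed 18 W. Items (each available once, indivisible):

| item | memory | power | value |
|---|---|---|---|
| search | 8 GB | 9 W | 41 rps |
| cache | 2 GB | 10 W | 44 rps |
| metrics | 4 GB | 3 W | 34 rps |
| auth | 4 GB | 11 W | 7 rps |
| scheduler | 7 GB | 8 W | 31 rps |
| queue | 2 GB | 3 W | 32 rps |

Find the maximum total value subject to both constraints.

110 rps

Feasible sets respecting both limits:
- cache+metrics+queue: memory 8, power 16, value 110
- cache+metrics: memory 6, power 13, value 78
- cache+queue: memory 4, power 13, value 76
- cache+scheduler: memory 9, power 18, value 75
Best: 110 rps.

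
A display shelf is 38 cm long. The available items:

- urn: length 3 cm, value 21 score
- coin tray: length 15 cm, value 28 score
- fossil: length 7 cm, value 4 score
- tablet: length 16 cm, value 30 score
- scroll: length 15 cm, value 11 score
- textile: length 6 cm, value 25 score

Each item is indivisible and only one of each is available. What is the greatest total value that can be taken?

Check high-value combinations within 38 cm:
- coin tray+tablet+textile: length 15+16+6=37, value 28+30+25=83
- urn+fossil+tablet+textile: length 3+7+16+6=32, value 21+4+30+25=80
- urn+coin tray+tablet: length 3+15+16=34, value 21+28+30=79
- urn+coin tray+fossil+textile: length 3+15+7+6=31, value 21+28+4+25=78
- urn+tablet+textile: length 3+16+6=25, value 21+30+25=76
Best: 83 score.

83 score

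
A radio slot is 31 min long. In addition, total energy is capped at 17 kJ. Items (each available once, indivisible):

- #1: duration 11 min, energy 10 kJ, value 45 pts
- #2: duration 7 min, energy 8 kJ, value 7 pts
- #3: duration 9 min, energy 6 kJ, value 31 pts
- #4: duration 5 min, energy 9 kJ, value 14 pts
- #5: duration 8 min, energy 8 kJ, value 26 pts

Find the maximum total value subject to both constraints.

Feasible sets respecting both limits:
- #1+#3: duration 20, energy 16, value 76
- #3+#5: duration 17, energy 14, value 57
- #1: duration 11, energy 10, value 45
- #3+#4: duration 14, energy 15, value 45
Best: 76 pts.

76 pts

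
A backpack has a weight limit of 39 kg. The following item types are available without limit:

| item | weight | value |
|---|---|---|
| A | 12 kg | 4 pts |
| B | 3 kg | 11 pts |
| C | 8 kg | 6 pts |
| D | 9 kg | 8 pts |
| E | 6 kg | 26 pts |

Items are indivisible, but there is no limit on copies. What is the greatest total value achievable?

167 pts

Best value-per-unit is E at 26/6; filling with it alone gives 6×26 = 156.
Optimal mix: 1×B + 6×E → weight 39, value 167.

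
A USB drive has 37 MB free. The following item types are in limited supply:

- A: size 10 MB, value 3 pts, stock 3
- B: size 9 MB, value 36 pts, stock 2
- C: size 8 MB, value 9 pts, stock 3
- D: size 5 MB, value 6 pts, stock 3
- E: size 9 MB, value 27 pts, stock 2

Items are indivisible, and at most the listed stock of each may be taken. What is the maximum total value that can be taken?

Best selections within size 37 and stock limits:
- 2×B + 2×E: size 36, value 126
- 2×B + 2×D + 1×E: size 37, value 111
Best: 126 pts.

126 pts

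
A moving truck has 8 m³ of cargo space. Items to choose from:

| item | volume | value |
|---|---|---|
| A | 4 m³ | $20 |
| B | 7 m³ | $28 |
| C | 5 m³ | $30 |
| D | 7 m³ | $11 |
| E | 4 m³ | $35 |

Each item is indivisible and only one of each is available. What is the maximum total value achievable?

Check high-value combinations within 8 m³:
- A+E: volume 4+4=8, value 20+35=55
- E: volume 4, value 35
- C: volume 5, value 30
- B: volume 7, value 28
- A: volume 4, value 20
Best: $55.

$55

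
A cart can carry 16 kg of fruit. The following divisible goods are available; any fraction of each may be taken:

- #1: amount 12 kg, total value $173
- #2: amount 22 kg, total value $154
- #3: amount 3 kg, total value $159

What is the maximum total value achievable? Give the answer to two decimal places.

339.00

Take in order of value per unit:
- #3 (159/3 per unit): all 3 → value 159, running total 159.00
- #1 (173/12 per unit): all 12 → value 173, running total 332.00
- #2 (154/22 per unit): 1 of 22 → value 1×154/22 = 7.0000, running total 339.00
Total 339.00.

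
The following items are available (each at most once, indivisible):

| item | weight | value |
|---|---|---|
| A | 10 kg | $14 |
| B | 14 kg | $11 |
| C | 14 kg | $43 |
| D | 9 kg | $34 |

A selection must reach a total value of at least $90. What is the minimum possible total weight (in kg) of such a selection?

33

Subsets with value ≥ 90, sorted by total weight:
- A+C+D: weight 33, value 91
- A+B+C+D: weight 47, value 102
Minimum weight: 33 kg.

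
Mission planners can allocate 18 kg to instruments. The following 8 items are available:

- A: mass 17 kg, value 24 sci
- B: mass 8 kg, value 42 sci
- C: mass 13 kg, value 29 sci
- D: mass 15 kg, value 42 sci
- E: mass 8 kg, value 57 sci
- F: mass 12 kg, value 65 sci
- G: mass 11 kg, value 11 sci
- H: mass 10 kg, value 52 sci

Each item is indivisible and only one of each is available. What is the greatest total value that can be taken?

109 sci

Check high-value combinations within 18 kg:
- E+H: mass 8+10=18, value 57+52=109
- B+E: mass 8+8=16, value 42+57=99
- B+H: mass 8+10=18, value 42+52=94
- F: mass 12, value 65
- E: mass 8, value 57
Best: 109 sci.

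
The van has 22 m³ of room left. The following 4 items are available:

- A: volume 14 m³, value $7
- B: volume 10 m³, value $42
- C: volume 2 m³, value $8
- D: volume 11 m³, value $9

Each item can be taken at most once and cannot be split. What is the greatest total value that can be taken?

$51

Check high-value combinations within 22 m³:
- B+D: volume 10+11=21, value 42+9=51
- B+C: volume 10+2=12, value 42+8=50
- B: volume 10, value 42
Best: $51.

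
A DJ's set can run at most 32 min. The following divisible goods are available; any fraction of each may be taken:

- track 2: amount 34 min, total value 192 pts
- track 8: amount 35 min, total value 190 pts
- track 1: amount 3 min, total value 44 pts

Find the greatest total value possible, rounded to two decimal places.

Take in order of value per unit:
- track 1 (44/3 per unit): all 3 → value 44, running total 44.00
- track 2 (192/34 per unit): 29 of 34 → value 29×192/34 = 163.7647, running total 207.76
Total 207.76.

207.76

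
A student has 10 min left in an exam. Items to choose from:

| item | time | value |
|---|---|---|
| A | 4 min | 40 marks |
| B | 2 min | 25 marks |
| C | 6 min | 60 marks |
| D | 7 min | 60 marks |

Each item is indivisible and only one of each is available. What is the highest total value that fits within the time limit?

This is a 0/1 knapsack; check combinations near the capacity.
- A+C: time 4+6=10, value 40+60=100
- B+C: time 2+6=8, value 25+60=85
- B+D: time 2+7=9, value 25+60=85
Best: 100 marks.

100 marks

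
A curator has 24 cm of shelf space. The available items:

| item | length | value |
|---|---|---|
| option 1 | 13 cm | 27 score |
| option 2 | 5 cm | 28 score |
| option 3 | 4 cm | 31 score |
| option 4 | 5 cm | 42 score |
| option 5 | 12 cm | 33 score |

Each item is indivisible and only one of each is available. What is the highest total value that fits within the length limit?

106 score

Check high-value combinations within 24 cm:
- option 3+option 4+option 5: length 4+5+12=21, value 31+42+33=106
- option 2+option 4+option 5: length 5+5+12=22, value 28+42+33=103
- option 2+option 3+option 4: length 5+4+5=14, value 28+31+42=101
- option 1+option 3+option 4: length 13+4+5=22, value 27+31+42=100
- option 1+option 2+option 4: length 13+5+5=23, value 27+28+42=97
Best: 106 score.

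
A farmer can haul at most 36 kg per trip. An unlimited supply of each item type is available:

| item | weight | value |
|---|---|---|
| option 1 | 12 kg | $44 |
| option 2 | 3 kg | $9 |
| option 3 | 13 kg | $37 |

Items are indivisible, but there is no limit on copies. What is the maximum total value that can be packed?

Best value-per-unit is option 1 at 44/12, and filling with it alone uses weight 3×12=36. No mix of the others beats 3×44 = 132.

$132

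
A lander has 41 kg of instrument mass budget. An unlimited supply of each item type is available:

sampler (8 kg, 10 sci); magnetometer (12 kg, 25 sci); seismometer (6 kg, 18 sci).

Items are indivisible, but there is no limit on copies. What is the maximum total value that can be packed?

108 sci

Best value-per-unit is seismometer at 18/6, and filling with it alone uses mass 6×6=36. No mix of the others beats 6×18 = 108.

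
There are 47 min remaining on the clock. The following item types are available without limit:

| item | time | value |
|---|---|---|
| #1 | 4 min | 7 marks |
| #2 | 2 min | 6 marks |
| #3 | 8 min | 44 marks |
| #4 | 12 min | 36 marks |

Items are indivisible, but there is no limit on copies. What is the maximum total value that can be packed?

238 marks

Best value-per-unit is #3 at 44/8; filling with it alone gives 5×44 = 220.
Optimal mix: 3×#2 + 5×#3 → time 46, value 238.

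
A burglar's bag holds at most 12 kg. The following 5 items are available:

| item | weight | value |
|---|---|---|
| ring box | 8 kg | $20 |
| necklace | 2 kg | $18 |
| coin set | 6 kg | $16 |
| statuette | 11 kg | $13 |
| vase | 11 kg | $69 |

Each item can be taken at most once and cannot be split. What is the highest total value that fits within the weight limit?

$69

This is a 0/1 knapsack; check combinations near the capacity.
- vase: weight 11, value 69
- ring box+necklace: weight 8+2=10, value 20+18=38
- necklace+coin set: weight 2+6=8, value 18+16=34
- ring box: weight 8, value 20
- necklace: weight 2, value 18
Best: $69.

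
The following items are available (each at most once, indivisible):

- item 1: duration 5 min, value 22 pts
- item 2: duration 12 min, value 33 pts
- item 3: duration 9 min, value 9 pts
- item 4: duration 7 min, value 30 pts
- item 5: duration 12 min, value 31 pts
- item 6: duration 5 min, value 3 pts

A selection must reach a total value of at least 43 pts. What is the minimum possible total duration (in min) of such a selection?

12

Subsets with value ≥ 43, sorted by total duration:
- item 1+item 4: duration 12, value 52
- item 1+item 2: duration 17, value 55
Minimum duration: 12 min.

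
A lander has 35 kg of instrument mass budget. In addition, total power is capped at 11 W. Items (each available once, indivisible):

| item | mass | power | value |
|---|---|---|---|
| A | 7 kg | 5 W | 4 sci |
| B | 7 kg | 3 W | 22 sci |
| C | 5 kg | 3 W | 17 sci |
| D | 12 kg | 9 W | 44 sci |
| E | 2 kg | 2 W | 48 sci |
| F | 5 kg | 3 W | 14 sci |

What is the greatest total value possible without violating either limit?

Feasible sets respecting both limits:
- B+C+E+F: mass 19, power 11, value 101
- D+E: mass 14, power 11, value 92
- B+C+E: mass 14, power 8, value 87
- B+E+F: mass 14, power 8, value 84
Best: 101 sci.

101 sci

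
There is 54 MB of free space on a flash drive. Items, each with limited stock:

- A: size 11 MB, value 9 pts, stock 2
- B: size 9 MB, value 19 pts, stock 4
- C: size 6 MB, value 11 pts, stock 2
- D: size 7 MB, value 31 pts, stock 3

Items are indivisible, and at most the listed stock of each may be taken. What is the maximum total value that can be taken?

Best selections within size 54 and stock limits:
- 3×B + 1×C + 3×D: size 54, value 161
- 2×B + 2×C + 3×D: size 51, value 153
Best: 161 pts.

161 pts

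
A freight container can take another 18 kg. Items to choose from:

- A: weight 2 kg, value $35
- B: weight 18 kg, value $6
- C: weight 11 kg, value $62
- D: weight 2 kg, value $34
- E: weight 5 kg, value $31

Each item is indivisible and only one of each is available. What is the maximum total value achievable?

Check high-value combinations within 18 kg:
- A+C+D: weight 2+11+2=15, value 35+62+34=131
- A+C+E: weight 2+11+5=18, value 35+62+31=128
- C+D+E: weight 11+2+5=18, value 62+34+31=127
- A+D+E: weight 2+2+5=9, value 35+34+31=100
- A+C: weight 2+11=13, value 35+62=97
Best: $131.

$131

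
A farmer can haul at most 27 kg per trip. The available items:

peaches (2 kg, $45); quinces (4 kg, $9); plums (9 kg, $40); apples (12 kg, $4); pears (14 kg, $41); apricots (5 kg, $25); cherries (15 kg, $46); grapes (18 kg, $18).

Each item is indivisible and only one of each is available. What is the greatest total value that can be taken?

This is a 0/1 knapsack; check combinations near the capacity.
- peaches+plums+cherries: weight 2+9+15=26, value 45+40+46=131
- peaches+plums+pears: weight 2+9+14=25, value 45+40+41=126
- peaches+quinces+apricots+cherries: weight 2+4+5+15=26, value 45+9+25+46=125
Best: $131.

$131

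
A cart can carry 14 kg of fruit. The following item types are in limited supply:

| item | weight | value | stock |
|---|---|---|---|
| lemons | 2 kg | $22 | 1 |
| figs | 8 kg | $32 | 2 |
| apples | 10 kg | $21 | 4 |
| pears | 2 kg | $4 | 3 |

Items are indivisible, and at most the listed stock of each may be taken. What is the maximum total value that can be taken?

$62

Best selections within weight 14 and stock limits:
- 1×lemons + 1×figs + 2×pears: weight 14, value 62
- 1×lemons + 1×figs + 1×pears: weight 12, value 58
- 1×lemons + 1×figs: weight 10, value 54
Best: $62.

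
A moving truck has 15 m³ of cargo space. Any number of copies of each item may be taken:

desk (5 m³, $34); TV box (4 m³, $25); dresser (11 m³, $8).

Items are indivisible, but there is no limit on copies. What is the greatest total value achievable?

Best value-per-unit is desk at 34/5, and filling with it alone uses volume 3×5=15. No mix of the others beats 3×34 = 102.

$102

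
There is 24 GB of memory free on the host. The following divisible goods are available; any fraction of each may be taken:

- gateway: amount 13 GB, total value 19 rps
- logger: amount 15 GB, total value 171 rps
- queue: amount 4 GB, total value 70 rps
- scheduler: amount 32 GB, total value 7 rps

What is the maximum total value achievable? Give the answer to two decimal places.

248.31

Take in order of value per unit:
- queue (70/4 per unit): all 4 → value 70, running total 70.00
- logger (171/15 per unit): all 15 → value 171, running total 241.00
- gateway (19/13 per unit): 5 of 13 → value 5×19/13 = 7.3077, running total 248.31
Total 248.31.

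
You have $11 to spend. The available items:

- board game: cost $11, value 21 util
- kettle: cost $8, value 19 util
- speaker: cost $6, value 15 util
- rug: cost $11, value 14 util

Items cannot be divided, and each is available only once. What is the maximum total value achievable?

Check high-value combinations within $11:
- board game: cost 11, value 21
- kettle: cost 8, value 19
- speaker: cost 6, value 15
- rug: cost 11, value 14
Best: 21 util.

21 util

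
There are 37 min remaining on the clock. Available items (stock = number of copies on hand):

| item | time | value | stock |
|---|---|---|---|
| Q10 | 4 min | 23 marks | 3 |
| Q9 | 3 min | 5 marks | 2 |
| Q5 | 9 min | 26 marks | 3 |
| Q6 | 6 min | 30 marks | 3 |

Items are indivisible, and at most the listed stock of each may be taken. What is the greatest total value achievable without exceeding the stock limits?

Top feasible selections:
- 3×Q10 + 2×Q9 + 3×Q6: time 36, value 169
- 3×Q10 + 1×Q9 + 3×Q6: time 33, value 164
Best: 169 marks.

169 marks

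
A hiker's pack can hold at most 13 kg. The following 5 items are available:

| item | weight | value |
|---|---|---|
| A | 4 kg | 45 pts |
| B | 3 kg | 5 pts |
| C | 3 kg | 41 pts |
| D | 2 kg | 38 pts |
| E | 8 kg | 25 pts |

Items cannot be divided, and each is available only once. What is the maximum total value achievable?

Check high-value combinations within 13 kg:
- A+B+C+D: weight 4+3+3+2=12, value 45+5+41+38=129
- A+C+D: weight 4+3+2=9, value 45+41+38=124
- C+D+E: weight 3+2+8=13, value 41+38+25=104
Best: 129 pts.

129 pts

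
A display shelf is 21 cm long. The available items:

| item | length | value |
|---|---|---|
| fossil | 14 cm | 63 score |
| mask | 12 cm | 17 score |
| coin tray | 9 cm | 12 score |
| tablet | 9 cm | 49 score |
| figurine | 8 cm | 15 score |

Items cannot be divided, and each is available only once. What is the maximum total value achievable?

Check high-value combinations within 21 cm:
- mask+tablet: length 12+9=21, value 17+49=66
- tablet+figurine: length 9+8=17, value 49+15=64
- fossil: length 14, value 63
- coin tray+tablet: length 9+9=18, value 12+49=61
Best: 66 score.

66 score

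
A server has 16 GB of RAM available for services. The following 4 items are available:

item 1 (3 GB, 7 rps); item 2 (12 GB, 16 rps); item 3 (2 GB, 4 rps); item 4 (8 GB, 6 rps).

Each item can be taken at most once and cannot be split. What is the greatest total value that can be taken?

Check high-value combinations within 16 GB:
- item 1+item 2: memory 3+12=15, value 7+16=23
- item 2+item 3: memory 12+2=14, value 16+4=20
- item 1+item 3+item 4: memory 3+2+8=13, value 7+4+6=17
- item 2: memory 12, value 16
- item 1+item 4: memory 3+8=11, value 7+6=13
Best: 23 rps.

23 rps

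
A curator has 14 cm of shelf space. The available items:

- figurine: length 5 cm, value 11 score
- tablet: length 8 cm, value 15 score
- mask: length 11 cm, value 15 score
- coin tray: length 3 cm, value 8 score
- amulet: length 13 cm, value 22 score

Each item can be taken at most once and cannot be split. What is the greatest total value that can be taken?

26 score

Check high-value combinations within 14 cm:
- figurine+tablet: length 5+8=13, value 11+15=26
- tablet+coin tray: length 8+3=11, value 15+8=23
- mask+coin tray: length 11+3=14, value 15+8=23
- amulet: length 13, value 22
Best: 26 score.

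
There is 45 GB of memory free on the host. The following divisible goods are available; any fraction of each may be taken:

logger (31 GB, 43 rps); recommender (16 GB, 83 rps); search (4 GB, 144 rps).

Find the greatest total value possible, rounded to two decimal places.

Take in order of value per unit:
- search (144/4 per unit): all 4 → value 144, running total 144.00
- recommender (83/16 per unit): all 16 → value 83, running total 227.00
- logger (43/31 per unit): 25 of 31 → value 25×43/31 = 34.6774, running total 261.68
Total 261.68.

261.68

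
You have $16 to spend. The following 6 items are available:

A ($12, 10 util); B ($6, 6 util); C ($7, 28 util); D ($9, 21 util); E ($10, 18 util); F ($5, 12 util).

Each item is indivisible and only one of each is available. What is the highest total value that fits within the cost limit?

Check high-value combinations within $16:
- C+D: cost 7+9=16, value 28+21=49
- C+F: cost 7+5=12, value 28+12=40
- B+C: cost 6+7=13, value 6+28=34
- D+F: cost 9+5=14, value 21+12=33
- E+F: cost 10+5=15, value 18+12=30
Best: 49 util.

49 util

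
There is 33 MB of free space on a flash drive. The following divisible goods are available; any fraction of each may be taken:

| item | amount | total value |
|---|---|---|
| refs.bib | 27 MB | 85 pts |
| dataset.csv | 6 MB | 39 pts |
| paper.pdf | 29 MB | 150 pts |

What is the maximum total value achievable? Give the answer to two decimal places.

178.66

Take in order of value per unit:
- dataset.csv (39/6 per unit): all 6 → value 39, running total 39.00
- paper.pdf (150/29 per unit): 27 of 29 → value 27×150/29 = 139.6552, running total 178.66
Total 178.66.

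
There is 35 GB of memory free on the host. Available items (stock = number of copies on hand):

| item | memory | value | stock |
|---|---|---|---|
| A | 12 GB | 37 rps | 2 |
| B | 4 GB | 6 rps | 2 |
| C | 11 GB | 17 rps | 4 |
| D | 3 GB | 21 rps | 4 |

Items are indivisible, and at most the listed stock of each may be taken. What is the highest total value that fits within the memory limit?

138 rps

Best selections within memory 35 and stock limits:
- 1×A + 1×C + 4×D: memory 35, value 138
- 2×A + 3×D: memory 33, value 137
Best: 138 rps.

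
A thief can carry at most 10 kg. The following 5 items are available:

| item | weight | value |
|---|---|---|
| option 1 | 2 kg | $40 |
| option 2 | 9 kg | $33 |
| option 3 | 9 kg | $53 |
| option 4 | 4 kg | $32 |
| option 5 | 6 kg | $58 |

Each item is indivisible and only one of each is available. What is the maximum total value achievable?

$98

Check high-value combinations within 10 kg:
- option 1+option 5: weight 2+6=8, value 40+58=98
- option 4+option 5: weight 4+6=10, value 32+58=90
- option 1+option 4: weight 2+4=6, value 40+32=72
- option 5: weight 6, value 58
Best: $98.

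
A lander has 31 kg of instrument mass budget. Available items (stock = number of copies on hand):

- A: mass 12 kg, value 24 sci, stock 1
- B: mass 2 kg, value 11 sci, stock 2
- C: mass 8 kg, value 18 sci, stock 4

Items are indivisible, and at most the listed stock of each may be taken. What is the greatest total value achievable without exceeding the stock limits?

Top feasible selections:
- 2×B + 3×C: mass 28, value 76
- 1×A + 1×B + 2×C: mass 30, value 71
- 1×B + 3×C: mass 26, value 65
- 1×A + 2×B + 1×C: mass 24, value 64
Best: 76 sci.

76 sci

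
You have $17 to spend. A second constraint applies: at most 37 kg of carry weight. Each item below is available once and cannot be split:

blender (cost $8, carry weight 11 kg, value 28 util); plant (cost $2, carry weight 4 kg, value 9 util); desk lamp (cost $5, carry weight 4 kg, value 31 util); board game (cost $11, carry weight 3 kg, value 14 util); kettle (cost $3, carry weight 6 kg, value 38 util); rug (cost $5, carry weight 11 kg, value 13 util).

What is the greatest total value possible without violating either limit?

Feasible sets respecting both limits:
- blender+desk lamp+kettle: cost 16, carry weight 21, value 97
- plant+desk lamp+kettle+rug: cost 15, carry weight 25, value 91
- desk lamp+kettle+rug: cost 13, carry weight 21, value 82
- blender+kettle+rug: cost 16, carry weight 28, value 79
Best: 97 util.

97 util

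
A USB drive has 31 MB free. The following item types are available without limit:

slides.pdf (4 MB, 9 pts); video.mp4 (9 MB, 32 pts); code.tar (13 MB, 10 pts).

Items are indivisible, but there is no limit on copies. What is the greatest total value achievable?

105 pts

Best value-per-unit is video.mp4 at 32/9; filling with it alone gives 3×32 = 96.
Optimal mix: 1×slides.pdf + 3×video.mp4 → size 31, value 105.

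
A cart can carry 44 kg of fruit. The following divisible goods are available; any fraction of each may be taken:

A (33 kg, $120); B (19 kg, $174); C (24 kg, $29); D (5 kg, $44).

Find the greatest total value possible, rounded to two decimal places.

290.73

Take in order of value per unit:
- B (174/19 per unit): all 19 → value 174, running total 174.00
- D (44/5 per unit): all 5 → value 44, running total 218.00
- A (120/33 per unit): 20 of 33 → value 20×120/33 = 72.7273, running total 290.73
Total 290.73.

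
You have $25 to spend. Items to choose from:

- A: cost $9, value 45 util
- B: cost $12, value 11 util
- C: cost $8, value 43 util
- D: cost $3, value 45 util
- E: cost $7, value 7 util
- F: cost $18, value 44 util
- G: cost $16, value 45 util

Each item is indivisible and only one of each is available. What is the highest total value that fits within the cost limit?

This is a 0/1 knapsack; check combinations near the capacity.
- A+C+D: cost 9+8+3=20, value 45+43+45=133
- A+B+D: cost 9+12+3=24, value 45+11+45=101
- B+C+D: cost 12+8+3=23, value 11+43+45=99
- A+D+E: cost 9+3+7=19, value 45+45+7=97
- C+D+E: cost 8+3+7=18, value 43+45+7=95
Best: 133 util.

133 util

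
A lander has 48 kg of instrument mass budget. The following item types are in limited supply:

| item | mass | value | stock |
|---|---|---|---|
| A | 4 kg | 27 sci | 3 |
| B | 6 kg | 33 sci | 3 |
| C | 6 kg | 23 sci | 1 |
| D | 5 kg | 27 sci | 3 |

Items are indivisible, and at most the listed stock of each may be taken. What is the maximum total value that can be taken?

261 sci

Best selections within mass 48 and stock limits:
- 3×A + 3×B + 3×D: mass 45, value 261
- 3×A + 3×B + 1×C + 2×D: mass 46, value 257
- 2×A + 3×B + 1×C + 3×D: mass 47, value 257
Best: 261 sci.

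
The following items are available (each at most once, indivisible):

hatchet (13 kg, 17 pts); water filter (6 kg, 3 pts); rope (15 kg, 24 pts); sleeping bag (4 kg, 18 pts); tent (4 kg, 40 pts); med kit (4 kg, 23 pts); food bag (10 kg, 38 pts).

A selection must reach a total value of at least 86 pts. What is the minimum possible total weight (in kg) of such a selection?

18

Subsets with value ≥ 86, sorted by total weight:
- tent+med kit+food bag: weight 18, value 101
- sleeping bag+tent+food bag: weight 18, value 96
- sleeping bag+tent+med kit+food bag: weight 22, value 119
- rope+tent+med kit: weight 23, value 87
Minimum weight: 18 kg.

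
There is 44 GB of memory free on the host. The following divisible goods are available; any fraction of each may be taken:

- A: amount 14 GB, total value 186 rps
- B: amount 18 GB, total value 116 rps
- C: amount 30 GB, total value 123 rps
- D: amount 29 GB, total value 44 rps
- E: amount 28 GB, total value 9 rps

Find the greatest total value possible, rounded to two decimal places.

351.20

Take in order of value per unit:
- A (186/14 per unit): all 14 → value 186, running total 186.00
- B (116/18 per unit): all 18 → value 116, running total 302.00
- C (123/30 per unit): 12 of 30 → value 12×123/30 = 49.2000, running total 351.20
Total 351.20.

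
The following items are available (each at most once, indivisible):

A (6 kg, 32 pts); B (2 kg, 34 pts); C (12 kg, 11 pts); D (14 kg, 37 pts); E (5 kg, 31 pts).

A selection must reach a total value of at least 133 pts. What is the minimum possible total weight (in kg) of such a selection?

27

Subsets with value ≥ 133, sorted by total weight:
- A+B+D+E: weight 27, value 134
- A+B+C+D+E: weight 39, value 145
Minimum weight: 27 kg.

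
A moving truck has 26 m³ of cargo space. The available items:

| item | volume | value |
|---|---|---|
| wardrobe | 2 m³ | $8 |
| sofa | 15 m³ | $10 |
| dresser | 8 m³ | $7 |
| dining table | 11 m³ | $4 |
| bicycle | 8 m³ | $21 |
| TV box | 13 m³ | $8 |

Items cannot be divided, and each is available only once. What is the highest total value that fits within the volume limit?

$39

Check high-value combinations within 26 m³:
- wardrobe+sofa+bicycle: volume 2+15+8=25, value 8+10+21=39
- wardrobe+bicycle+TV box: volume 2+8+13=23, value 8+21+8=37
- wardrobe+dresser+bicycle: volume 2+8+8=18, value 8+7+21=36
- wardrobe+dining table+bicycle: volume 2+11+8=21, value 8+4+21=33
Best: $39.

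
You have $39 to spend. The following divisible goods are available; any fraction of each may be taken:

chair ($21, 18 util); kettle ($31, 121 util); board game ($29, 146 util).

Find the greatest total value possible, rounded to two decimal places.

185.03

Take in order of value per unit:
- board game (146/29 per unit): all 29 → value 146, running total 146.00
- kettle (121/31 per unit): 10 of 31 → value 10×121/31 = 39.0323, running total 185.03
Total 185.03.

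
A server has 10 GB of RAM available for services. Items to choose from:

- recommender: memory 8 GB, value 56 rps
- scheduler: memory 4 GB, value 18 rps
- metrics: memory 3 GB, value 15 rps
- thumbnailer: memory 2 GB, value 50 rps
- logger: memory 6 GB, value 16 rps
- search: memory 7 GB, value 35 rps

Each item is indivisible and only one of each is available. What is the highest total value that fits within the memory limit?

106 rps

Check high-value combinations within 10 GB:
- recommender+thumbnailer: memory 8+2=10, value 56+50=106
- thumbnailer+search: memory 2+7=9, value 50+35=85
- scheduler+metrics+thumbnailer: memory 4+3+2=9, value 18+15+50=83
Best: 106 rps.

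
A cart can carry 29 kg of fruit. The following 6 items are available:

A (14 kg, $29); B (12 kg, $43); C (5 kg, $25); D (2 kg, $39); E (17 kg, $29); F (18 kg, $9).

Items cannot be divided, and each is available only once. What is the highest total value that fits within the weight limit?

$111

Check high-value combinations within 29 kg:
- A+B+D: weight 14+12+2=28, value 29+43+39=111
- B+C+D: weight 12+5+2=19, value 43+25+39=107
- A+C+D: weight 14+5+2=21, value 29+25+39=93
- C+D+E: weight 5+2+17=24, value 25+39+29=93
- B+D: weight 12+2=14, value 43+39=82
Best: $111.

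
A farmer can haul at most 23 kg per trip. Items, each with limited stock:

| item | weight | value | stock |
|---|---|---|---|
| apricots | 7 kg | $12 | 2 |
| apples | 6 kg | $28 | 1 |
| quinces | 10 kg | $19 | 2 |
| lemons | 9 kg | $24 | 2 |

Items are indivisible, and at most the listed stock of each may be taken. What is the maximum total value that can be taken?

Best selections within weight 23 and stock limits:
- 1×apricots + 1×apples + 1×lemons: weight 22, value 64
- 1×apricots + 1×apples + 1×quinces: weight 23, value 59
- 1×apples + 1×lemons: weight 15, value 52
- 2×apricots + 1×apples: weight 20, value 52
Best: $64.

$64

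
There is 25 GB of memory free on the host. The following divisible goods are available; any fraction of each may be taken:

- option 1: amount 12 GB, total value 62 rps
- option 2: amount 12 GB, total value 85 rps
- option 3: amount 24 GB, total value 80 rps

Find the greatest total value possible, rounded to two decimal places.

150.33

Take in order of value per unit:
- option 2 (85/12 per unit): all 12 → value 85, running total 85.00
- option 1 (62/12 per unit): all 12 → value 62, running total 147.00
- option 3 (80/24 per unit): 1 of 24 → value 1×80/24 = 3.3333, running total 150.33
Total 150.33.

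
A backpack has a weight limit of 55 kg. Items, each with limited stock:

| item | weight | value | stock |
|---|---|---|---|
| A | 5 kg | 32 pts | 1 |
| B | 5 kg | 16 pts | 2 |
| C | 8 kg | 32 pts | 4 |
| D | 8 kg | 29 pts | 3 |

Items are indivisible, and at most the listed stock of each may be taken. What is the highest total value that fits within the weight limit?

Top feasible selections:
- 1×A + 2×B + 4×C + 1×D: weight 55, value 221
- 1×A + 4×C + 2×D: weight 53, value 218
Best: 221 pts.

221 pts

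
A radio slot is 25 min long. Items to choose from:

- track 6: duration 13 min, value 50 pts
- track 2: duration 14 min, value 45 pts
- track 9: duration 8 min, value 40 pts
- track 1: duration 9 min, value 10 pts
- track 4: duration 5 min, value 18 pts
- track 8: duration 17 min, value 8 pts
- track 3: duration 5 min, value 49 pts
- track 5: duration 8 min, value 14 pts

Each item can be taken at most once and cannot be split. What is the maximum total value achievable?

Check high-value combinations within 25 min:
- track 6+track 4+track 3: duration 13+5+5=23, value 50+18+49=117
- track 2+track 4+track 3: duration 14+5+5=24, value 45+18+49=112
- track 9+track 4+track 3: duration 8+5+5=18, value 40+18+49=107
- track 9+track 3+track 5: duration 8+5+8=21, value 40+49+14=103
Best: 117 pts.

117 pts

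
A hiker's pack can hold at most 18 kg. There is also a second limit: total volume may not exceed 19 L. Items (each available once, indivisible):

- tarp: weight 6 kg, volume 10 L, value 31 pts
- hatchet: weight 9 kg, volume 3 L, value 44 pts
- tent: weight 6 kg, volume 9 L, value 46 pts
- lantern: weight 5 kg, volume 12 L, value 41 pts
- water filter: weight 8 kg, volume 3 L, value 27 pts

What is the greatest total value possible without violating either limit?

Feasible sets respecting both limits:
- hatchet+tent: weight 15, volume 12, value 90
- hatchet+lantern: weight 14, volume 15, value 85
- tarp+tent: weight 12, volume 19, value 77
Best: 90 pts.

90 pts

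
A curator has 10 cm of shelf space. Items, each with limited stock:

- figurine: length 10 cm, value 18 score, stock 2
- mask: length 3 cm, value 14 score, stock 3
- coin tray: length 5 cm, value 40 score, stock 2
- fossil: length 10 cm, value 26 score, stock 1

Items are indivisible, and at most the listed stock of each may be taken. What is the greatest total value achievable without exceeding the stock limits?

80 score

Best selections within length 10 and stock limits:
- 2×coin tray: length 10, value 80
- 1×mask + 1×coin tray: length 8, value 54
- 3×mask: length 9, value 42
Best: 80 score.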